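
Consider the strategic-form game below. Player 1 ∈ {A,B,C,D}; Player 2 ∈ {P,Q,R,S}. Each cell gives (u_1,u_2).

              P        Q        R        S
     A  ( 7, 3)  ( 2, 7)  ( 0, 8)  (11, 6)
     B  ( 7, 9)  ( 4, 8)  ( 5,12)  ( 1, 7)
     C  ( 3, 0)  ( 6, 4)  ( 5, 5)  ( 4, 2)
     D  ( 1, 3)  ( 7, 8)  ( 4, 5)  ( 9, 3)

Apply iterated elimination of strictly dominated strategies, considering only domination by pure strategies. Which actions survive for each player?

P2 drop P (R beats it: A:8>3 B:12>9 C:5>0 D:5>3)
P2 drop S (Q beats it: A:7>6 B:8>7 C:4>2 D:8>3)
P1 drop A (B beats it: Q:4>2 R:5>0)
P1→{B,C,D} P2→{Q,R}

IESDS → P1:{B,C,D} P2:{Q,R}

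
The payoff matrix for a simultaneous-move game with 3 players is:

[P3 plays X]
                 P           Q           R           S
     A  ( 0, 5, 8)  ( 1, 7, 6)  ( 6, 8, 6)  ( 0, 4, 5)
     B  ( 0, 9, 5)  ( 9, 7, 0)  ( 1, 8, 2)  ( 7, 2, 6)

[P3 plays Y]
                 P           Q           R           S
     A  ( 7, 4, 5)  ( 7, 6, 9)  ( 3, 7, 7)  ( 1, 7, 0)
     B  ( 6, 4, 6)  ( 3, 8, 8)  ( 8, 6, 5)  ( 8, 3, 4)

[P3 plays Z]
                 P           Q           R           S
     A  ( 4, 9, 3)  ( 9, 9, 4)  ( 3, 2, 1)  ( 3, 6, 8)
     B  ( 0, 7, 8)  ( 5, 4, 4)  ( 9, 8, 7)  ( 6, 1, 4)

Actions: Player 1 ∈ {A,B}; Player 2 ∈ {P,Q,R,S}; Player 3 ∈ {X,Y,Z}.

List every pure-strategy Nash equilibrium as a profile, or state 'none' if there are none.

(A,P,X): not NE [P2→R gives 8>5]
(A,P,Y): not NE [P2→S gives 7>4; P3→X gives 8>5]
(A,P,Z): not NE [P3→X gives 8>3]
(A,Q,X): not NE [P1→B gives 9>1; P2→R gives 8>7; P3→Y gives 9>6]
(A,Q,Y): not NE [P2→S gives 7>6]
(A,Q,Z): not NE [P3→Y gives 9>4]
(A,R,X): not NE [P3→Y gives 7>6]
(A,R,Y): not NE [P1→B gives 8>3]
(A,R,Z): not NE [P1→B gives 9>3; P2→Q gives 9>2; P3→Y gives 7>1]
(A,S,X): not NE [P1→B gives 7>0; P2→R gives 8>4; P3→Z gives 8>5]
(A,S,Y): not NE [P1→B gives 8>1; P3→Z gives 8>0]
(A,S,Z): not NE [P1→B gives 6>3; P2→Q gives 9>6]
(B,P,X): not NE [P3→Z gives 8>5]
(B,P,Y): not NE [P1→A gives 7>6; P2→Q gives 8>4; P3→Z gives 8>6]
(B,P,Z): not NE [P1→A gives 4>0; P2→R gives 8>7]
(B,Q,X): not NE [P2→P gives 9>7; P3→Y gives 8>0]
(B,Q,Y): not NE [P1→A gives 7>3]
(B,Q,Z): not NE [P1→A gives 9>5; P2→R gives 8>4; P3→Y gives 8>4]
(B,R,X): not NE [P1→A gives 6>1; P2→P gives 9>8; P3→Z gives 7>2]
(B,R,Y): not NE [P2→Q gives 8>6; P3→Z gives 7>5]
(B,R,Z): NE
(B,S,X): not NE [P2→P gives 9>2]
(B,S,Y): not NE [P2→Q gives 8>3; P3→X gives 6>4]
(B,S,Z): not NE [P2→R gives 8>1; P3→X gives 6>4]

PSNE = {(B,R,Z)}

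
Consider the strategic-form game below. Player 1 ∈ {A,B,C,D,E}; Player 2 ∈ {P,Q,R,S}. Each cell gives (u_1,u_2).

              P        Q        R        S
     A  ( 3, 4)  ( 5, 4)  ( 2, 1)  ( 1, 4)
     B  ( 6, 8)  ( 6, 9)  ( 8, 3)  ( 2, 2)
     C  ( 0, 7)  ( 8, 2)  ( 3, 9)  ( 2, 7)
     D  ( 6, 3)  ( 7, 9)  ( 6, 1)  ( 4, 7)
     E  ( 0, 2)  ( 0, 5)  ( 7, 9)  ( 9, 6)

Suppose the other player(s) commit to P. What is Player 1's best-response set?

argmax u_1 = {B,D}

u_1(A vs P) = 3
u_1(B vs P) = 6
u_1(C vs P) = 0
u_1(D vs P) = 6
u_1(E vs P) = 0
max payoff 6 at {B,D}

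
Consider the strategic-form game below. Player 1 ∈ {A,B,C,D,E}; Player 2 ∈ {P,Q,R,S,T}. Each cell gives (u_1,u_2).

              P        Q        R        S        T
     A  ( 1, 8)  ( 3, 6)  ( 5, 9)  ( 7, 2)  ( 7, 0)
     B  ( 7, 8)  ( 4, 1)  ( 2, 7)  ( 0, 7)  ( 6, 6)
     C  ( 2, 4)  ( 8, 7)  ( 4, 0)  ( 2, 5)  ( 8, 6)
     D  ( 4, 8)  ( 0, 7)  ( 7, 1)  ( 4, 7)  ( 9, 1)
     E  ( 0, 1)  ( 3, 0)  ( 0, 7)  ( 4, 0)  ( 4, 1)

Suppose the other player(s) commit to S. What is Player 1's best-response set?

P1 best: {A}

u_1(A vs S) = 7
u_1(B vs S) = 0
u_1(C vs S) = 2
u_1(D vs S) = 4
u_1(E vs S) = 4
max payoff 7 at {A}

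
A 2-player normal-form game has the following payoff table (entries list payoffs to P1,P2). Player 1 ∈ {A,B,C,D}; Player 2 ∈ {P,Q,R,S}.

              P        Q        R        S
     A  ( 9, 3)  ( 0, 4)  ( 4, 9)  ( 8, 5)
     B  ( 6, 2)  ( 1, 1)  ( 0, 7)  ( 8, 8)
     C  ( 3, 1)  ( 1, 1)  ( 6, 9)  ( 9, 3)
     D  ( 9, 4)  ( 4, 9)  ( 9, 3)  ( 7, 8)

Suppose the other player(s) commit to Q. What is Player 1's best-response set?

P1 best: {D}

u_1(A vs Q) = 0
u_1(B vs Q) = 1
u_1(C vs Q) = 1
u_1(D vs Q) = 4
max payoff 4 at {D}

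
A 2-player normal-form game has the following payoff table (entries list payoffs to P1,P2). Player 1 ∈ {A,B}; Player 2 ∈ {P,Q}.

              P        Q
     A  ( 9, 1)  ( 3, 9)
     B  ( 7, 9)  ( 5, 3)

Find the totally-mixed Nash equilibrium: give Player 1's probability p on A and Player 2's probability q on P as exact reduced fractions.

P1 indiff ⇒ q·9+(1-q)·3 = q·7+(1-q)·5 ⇒ q(2) = (1-q)(2) ⇒ q = 1/2
P2 indiff ⇒ p·1+(1-p)·9 = p·9+(1-p)·3 ⇒ p(-8) = (1-p)(-6) ⇒ p = 3/7

(p,q) = (3/7, 1/2)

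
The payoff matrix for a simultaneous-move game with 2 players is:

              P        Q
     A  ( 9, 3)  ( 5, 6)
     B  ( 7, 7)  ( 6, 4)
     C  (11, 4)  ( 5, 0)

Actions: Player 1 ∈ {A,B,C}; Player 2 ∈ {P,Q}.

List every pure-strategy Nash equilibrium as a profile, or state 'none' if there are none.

PSNE = {(C,P)}

(A,P): not NE [P1→C gives 11>9; P2→Q gives 6>3]
(A,Q): not NE [P1→B gives 6>5]
(B,P): not NE [P1→C gives 11>7]
(B,Q): not NE [P2→P gives 7>4]
(C,P): NE
(C,Q): not NE [P1→B gives 6>5; P2→P gives 4>0]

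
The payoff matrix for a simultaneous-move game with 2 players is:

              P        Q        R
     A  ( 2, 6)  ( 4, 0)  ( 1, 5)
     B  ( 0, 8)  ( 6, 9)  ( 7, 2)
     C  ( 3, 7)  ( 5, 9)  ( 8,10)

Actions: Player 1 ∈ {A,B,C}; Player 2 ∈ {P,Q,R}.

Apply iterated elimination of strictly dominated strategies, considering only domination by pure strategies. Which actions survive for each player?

Remaining: P1:{B,C} P2:{Q,R}

P1 drop A (C beats it: P:3>2 Q:5>4 R:8>1)
P2 drop P (Q beats it: B:9>8 C:9>7)
P1→{B,C} P2→{Q,R}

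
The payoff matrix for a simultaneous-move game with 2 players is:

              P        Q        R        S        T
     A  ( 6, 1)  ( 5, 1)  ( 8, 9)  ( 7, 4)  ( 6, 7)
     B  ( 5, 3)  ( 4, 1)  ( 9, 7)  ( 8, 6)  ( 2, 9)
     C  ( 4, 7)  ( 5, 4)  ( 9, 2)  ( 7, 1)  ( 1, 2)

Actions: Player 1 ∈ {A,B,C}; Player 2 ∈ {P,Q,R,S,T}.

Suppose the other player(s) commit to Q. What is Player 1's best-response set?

argmax u_1 = {A,C}

u_1(A vs Q) = 5
u_1(B vs Q) = 4
u_1(C vs Q) = 5
max payoff 5 at {A,C}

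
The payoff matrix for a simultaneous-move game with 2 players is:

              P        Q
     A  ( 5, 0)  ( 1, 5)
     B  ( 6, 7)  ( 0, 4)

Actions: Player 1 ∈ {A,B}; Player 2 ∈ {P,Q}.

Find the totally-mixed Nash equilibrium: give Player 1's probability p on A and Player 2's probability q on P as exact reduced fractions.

(p,q) = (3/8, 1/2)

P1 indiff ⇒ q·5+(1-q)·1 = q·6+(1-q)·0 ⇒ q(-1) = (1-q)(-1) ⇒ q = 1/2
P2 indiff ⇒ p·0+(1-p)·7 = p·5+(1-p)·4 ⇒ p(-5) = (1-p)(-3) ⇒ p = 3/8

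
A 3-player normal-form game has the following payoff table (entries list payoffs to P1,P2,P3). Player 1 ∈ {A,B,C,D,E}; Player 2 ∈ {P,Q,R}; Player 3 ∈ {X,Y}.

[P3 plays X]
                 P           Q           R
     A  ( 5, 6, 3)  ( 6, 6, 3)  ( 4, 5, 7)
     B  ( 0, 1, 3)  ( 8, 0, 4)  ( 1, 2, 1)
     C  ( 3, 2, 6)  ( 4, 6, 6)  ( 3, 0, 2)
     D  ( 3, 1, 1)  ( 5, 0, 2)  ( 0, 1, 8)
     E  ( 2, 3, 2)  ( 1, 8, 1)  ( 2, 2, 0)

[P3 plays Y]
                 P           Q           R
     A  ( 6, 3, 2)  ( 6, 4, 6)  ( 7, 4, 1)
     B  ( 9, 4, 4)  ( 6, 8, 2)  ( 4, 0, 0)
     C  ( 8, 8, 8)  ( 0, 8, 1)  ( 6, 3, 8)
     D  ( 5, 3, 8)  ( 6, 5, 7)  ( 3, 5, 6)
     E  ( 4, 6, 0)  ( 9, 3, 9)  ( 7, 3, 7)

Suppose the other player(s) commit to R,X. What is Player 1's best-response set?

argmax u_1 = {A}

u_1(A vs R,X) = 4
u_1(B vs R,X) = 1
u_1(C vs R,X) = 3
u_1(D vs R,X) = 0
u_1(E vs R,X) = 2
max payoff 4 at {A}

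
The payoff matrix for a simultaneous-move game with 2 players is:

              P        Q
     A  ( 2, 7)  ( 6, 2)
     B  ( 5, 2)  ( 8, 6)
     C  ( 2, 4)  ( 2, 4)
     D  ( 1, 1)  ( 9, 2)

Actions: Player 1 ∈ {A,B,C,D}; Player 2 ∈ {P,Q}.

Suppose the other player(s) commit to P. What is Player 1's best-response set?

BR_1 = {B}

u_1(A vs P) = 2
u_1(B vs P) = 5
u_1(C vs P) = 2
u_1(D vs P) = 1
max payoff 5 at {B}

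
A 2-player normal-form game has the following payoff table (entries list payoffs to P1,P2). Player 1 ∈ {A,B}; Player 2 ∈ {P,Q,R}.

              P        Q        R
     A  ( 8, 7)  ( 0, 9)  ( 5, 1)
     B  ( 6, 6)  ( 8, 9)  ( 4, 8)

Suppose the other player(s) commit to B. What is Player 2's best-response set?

u_2(P vs B) = 6
u_2(Q vs B) = 9
u_2(R vs B) = 8
max payoff 9 at {Q}

P2 best: {Q}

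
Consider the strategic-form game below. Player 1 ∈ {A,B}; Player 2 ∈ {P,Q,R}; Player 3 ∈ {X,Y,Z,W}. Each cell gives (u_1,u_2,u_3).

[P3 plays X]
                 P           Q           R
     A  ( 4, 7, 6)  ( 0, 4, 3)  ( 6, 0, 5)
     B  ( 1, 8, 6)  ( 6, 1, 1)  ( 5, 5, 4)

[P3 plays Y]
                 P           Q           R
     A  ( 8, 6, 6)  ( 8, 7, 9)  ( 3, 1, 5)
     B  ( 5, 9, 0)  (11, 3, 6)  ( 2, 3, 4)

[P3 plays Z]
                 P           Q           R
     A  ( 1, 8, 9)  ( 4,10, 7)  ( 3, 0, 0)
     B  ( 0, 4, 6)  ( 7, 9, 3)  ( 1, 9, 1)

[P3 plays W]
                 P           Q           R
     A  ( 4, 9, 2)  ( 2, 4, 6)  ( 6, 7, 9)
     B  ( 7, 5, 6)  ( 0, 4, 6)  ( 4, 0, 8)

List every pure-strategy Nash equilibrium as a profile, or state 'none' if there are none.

(A,P,X): not NE [P3→Z gives 9>6]
(A,P,Y): not NE [P2→Q gives 7>6; P3→Z gives 9>6]
(A,P,Z): not NE [P2→Q gives 10>8]
(A,P,W): not NE [P1→B gives 7>4; P3→Z gives 9>2]
(A,Q,X): not NE [P1→B gives 6>0; P2→P gives 7>4; P3→Y gives 9>3]
(A,Q,Y): not NE [P1→B gives 11>8]
(A,Q,Z): not NE [P1→B gives 7>4; P3→Y gives 9>7]
(A,Q,W): not NE [P2→P gives 9>4; P3→Y gives 9>6]
(A,R,X): not NE [P2→P gives 7>0; P3→W gives 9>5]
(A,R,Y): not NE [P2→Q gives 7>1; P3→W gives 9>5]
(A,R,Z): not NE [P2→Q gives 10>0; P3→W gives 9>0]
(A,R,W): not NE [P2→P gives 9>7]
(B,P,X): not NE [P1→A gives 4>1]
(B,P,Y): not NE [P1→A gives 8>5; P3→W gives 6>0]
(B,P,Z): not NE [P1→A gives 1>0; P2→R gives 9>4]
(B,P,W): NE
(B,Q,X): not NE [P2→P gives 8>1; P3→W gives 6>1]
(B,Q,Y): not NE [P2→P gives 9>3]
(B,Q,Z): not NE [P3→W gives 6>3]
(B,Q,W): not NE [P1→A gives 2>0; P2→P gives 5>4]
(B,R,X): not NE [P1→A gives 6>5; P2→P gives 8>5; P3→W gives 8>4]
(B,R,Y): not NE [P1→A gives 3>2; P2→P gives 9>3; P3→W gives 8>4]
(B,R,Z): not NE [P1→A gives 3>1; P3→W gives 8>1]
(B,R,W): not NE [P1→A gives 6>4; P2→P gives 5>0]

Nash profiles: (B,P,W)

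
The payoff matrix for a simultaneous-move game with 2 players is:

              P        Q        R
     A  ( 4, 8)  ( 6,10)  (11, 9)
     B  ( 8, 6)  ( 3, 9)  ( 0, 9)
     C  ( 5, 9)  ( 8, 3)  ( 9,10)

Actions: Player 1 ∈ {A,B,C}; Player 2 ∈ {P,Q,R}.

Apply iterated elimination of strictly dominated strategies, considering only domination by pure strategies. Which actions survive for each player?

P2 drop P (R beats it: A:9>8 B:9>6 C:10>9)
P1 drop B (A beats it: Q:6>3 R:11>0)
P1→{A,C} P2→{Q,R}

IESDS → P1:{A,C} P2:{Q,R}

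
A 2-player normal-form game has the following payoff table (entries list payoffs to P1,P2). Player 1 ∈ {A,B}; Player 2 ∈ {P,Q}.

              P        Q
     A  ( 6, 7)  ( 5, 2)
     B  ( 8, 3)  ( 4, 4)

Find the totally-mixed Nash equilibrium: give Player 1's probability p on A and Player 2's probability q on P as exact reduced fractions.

(p,q) = (1/6, 1/3)

P1 indiff ⇒ q·6+(1-q)·5 = q·8+(1-q)·4 ⇒ q(-2) = (1-q)(-1) ⇒ q = 1/3
P2 indiff ⇒ p·7+(1-p)·3 = p·2+(1-p)·4 ⇒ p(5) = (1-p)(1) ⇒ p = 1/6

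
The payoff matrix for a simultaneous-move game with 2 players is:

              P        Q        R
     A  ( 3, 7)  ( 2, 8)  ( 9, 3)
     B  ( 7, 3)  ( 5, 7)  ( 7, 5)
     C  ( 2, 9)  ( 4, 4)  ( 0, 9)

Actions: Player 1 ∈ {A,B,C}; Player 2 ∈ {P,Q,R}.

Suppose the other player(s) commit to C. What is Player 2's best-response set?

BR_2 = {P,R}

u_2(P vs C) = 9
u_2(Q vs C) = 4
u_2(R vs C) = 9
max payoff 9 at {P,R}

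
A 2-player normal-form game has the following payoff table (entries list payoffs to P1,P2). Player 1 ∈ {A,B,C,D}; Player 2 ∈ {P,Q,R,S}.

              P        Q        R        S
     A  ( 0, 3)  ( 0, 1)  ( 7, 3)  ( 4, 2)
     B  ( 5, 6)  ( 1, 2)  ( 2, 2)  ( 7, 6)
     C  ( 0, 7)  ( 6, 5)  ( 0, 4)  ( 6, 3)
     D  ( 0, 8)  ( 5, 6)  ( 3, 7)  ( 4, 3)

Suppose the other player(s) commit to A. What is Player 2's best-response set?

BR_2 = {P,R}

u_2(P vs A) = 3
u_2(Q vs A) = 1
u_2(R vs A) = 3
u_2(S vs A) = 2
max payoff 3 at {P,R}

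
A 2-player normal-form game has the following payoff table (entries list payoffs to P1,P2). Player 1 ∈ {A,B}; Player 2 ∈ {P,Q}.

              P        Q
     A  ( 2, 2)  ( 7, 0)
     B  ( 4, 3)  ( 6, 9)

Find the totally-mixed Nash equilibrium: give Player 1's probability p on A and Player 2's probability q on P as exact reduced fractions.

P1 indiff ⇒ q·2+(1-q)·7 = q·4+(1-q)·6 ⇒ q(-2) = (1-q)(-1) ⇒ q = 1/3
P2 indiff ⇒ p·2+(1-p)·3 = p·0+(1-p)·9 ⇒ p(2) = (1-p)(6) ⇒ p = 3/4

(p,q) = (3/4, 1/3)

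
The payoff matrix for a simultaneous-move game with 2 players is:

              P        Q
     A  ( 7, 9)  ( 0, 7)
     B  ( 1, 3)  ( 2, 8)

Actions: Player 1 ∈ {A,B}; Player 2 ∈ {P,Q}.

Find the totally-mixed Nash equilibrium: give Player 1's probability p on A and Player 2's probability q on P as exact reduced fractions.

P1 indiff ⇒ q·7+(1-q)·0 = q·1+(1-q)·2 ⇒ q(6) = (1-q)(2) ⇒ q = 1/4
P2 indiff ⇒ p·9+(1-p)·3 = p·7+(1-p)·8 ⇒ p(2) = (1-p)(5) ⇒ p = 5/7

p=5/7, q=1/4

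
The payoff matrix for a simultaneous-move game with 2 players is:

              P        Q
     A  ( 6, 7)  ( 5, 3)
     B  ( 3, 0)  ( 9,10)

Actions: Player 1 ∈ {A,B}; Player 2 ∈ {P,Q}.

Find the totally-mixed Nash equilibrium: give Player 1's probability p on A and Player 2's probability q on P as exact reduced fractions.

P1 indiff ⇒ q·6+(1-q)·5 = q·3+(1-q)·9 ⇒ q(3) = (1-q)(4) ⇒ q = 4/7
P2 indiff ⇒ p·7+(1-p)·0 = p·3+(1-p)·10 ⇒ p(4) = (1-p)(10) ⇒ p = 5/7

P1 mixes 5/7 on A; P2 mixes 4/7 on P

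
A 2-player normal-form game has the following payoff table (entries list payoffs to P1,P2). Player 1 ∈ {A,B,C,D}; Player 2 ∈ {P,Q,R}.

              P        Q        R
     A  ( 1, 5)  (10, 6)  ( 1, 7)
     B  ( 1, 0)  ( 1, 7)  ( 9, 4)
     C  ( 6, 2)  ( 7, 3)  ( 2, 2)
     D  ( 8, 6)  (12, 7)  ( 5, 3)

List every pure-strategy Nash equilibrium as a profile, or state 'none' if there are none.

(A,P): not NE [P1→D gives 8>1; P2→R gives 7>5]
(A,Q): not NE [P1→D gives 12>10; P2→R gives 7>6]
(A,R): not NE [P1→B gives 9>1]
(B,P): not NE [P1→D gives 8>1; P2→Q gives 7>0]
(B,Q): not NE [P1→D gives 12>1]
(B,R): not NE [P2→Q gives 7>4]
(C,P): not NE [P1→D gives 8>6; P2→Q gives 3>2]
(C,Q): not NE [P1→D gives 12>7]
(C,R): not NE [P1→B gives 9>2; P2→Q gives 3>2]
(D,P): not NE [P2→Q gives 7>6]
(D,Q): NE
(D,R): not NE [P1→B gives 9>5; P2→Q gives 7>3]

PSNE = {(D,Q)}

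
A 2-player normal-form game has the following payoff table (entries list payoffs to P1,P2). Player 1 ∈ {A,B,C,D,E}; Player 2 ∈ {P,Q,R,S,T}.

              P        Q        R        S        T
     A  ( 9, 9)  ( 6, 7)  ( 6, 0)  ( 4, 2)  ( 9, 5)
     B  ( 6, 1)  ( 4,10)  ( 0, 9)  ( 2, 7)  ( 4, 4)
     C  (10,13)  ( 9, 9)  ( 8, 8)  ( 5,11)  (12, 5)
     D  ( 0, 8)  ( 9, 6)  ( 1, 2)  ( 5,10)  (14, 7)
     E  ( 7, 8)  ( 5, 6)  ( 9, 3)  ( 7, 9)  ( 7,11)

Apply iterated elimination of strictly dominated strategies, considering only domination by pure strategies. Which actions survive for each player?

P1 drop A (C beats it: P:10>9 Q:9>6 R:8>6 S:5>4 T:12>9)
P1 drop B (C beats it: P:10>6 Q:9>4 R:8>0 S:5>2 T:12>4)
P2 drop Q (P beats it: C:13>9 D:8>6 E:8>6)
P2 drop R (P beats it: C:13>8 D:8>2 E:8>3)
P1→{C,D,E} P2→{P,S,T}

IESDS → P1:{C,D,E} P2:{P,S,T}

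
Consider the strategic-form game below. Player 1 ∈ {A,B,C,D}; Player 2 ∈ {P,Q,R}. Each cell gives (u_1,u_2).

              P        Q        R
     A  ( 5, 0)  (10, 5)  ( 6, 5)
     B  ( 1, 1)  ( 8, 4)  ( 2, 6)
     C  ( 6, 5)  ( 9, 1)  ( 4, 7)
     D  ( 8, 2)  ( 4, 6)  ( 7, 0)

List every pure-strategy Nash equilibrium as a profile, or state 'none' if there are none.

PSNE = {(A,Q)}

(A,P): not NE [P1→D gives 8>5; P2→R gives 5>0]
(A,Q): NE
(A,R): not NE [P1→D gives 7>6]
(B,P): not NE [P1→D gives 8>1; P2→R gives 6>1]
(B,Q): not NE [P1→A gives 10>8; P2→R gives 6>4]
(B,R): not NE [P1→D gives 7>2]
(C,P): not NE [P1→D gives 8>6; P2→R gives 7>5]
(C,Q): not NE [P1→A gives 10>9; P2→R gives 7>1]
(C,R): not NE [P1→D gives 7>4]
(D,P): not NE [P2→Q gives 6>2]
(D,Q): not NE [P1→A gives 10>4]
(D,R): not NE [P2→Q gives 6>0]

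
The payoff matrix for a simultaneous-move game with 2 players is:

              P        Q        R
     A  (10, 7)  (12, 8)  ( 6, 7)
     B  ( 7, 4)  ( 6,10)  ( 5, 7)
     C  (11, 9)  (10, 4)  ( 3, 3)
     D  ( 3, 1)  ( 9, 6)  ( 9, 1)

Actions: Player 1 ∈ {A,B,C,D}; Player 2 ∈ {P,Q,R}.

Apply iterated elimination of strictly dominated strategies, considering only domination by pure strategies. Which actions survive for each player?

Remaining: P1:{A,C} P2:{P,Q}

P1 drop B (A beats it: P:10>7 Q:12>6 R:6>5)
P2 drop R (Q beats it: A:8>7 C:4>3 D:6>1)
P1 drop D (A beats it: P:10>3 Q:12>9)
P1→{A,C} P2→{P,Q}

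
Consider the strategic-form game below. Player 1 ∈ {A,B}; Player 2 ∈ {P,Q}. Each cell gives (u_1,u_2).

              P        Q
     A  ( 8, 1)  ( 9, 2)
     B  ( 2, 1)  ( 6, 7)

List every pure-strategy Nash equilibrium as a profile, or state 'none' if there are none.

Nash profiles: (A,Q)

(A,P): not NE [P2→Q gives 2>1]
(A,Q): NE
(B,P): not NE [P1→A gives 8>2; P2→Q gives 7>1]
(B,Q): not NE [P1→A gives 9>6]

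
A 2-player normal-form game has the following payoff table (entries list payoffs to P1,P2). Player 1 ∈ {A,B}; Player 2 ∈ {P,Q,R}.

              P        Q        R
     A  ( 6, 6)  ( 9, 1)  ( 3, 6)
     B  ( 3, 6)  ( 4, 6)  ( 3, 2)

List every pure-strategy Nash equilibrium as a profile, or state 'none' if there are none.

NE set: (A,P), (A,R)

(A,P): NE
(A,Q): not NE [P2→R gives 6>1]
(A,R): NE
(B,P): not NE [P1→A gives 6>3]
(B,Q): not NE [P1→A gives 9>4]
(B,R): not NE [P2→Q gives 6>2]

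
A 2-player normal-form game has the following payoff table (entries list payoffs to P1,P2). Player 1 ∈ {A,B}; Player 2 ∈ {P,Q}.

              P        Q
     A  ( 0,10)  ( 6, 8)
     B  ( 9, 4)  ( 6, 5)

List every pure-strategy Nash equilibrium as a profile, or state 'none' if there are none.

PSNE = {(B,Q)}

(A,P): not NE [P1→B gives 9>0]
(A,Q): not NE [P2→P gives 10>8]
(B,P): not NE [P2→Q gives 5>4]
(B,Q): NE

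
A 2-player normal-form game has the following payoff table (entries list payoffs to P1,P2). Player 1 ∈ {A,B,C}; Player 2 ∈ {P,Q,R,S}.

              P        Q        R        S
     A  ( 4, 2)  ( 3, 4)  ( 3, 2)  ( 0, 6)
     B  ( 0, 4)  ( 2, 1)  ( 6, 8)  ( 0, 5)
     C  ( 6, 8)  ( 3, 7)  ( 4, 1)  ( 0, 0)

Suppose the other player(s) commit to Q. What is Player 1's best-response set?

P1 best: {A,C}

u_1(A vs Q) = 3
u_1(B vs Q) = 2
u_1(C vs Q) = 3
max payoff 3 at {A,C}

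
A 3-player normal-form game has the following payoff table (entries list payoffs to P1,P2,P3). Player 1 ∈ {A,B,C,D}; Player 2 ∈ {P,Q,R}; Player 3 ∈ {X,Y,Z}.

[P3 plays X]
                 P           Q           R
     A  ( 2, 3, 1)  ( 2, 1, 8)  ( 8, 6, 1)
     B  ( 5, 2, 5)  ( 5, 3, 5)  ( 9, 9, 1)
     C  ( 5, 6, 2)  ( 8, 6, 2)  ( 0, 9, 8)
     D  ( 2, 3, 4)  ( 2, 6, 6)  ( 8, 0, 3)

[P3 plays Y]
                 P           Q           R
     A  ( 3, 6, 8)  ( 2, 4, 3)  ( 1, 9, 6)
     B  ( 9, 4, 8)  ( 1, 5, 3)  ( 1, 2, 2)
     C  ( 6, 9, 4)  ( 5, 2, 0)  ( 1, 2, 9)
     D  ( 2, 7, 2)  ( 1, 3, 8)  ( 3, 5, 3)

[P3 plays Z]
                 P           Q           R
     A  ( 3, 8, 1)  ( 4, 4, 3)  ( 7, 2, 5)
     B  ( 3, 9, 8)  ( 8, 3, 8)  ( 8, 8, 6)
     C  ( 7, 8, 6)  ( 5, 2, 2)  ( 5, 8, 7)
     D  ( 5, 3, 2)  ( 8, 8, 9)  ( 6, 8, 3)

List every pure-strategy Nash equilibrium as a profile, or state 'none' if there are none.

PSNE = {(C,P,Z), (D,Q,Z)}

(A,P,X): not NE [P1→C gives 5>2; P2→R gives 6>3; P3→Y gives 8>1]
(A,P,Y): not NE [P1→B gives 9>3; P2→R gives 9>6]
(A,P,Z): not NE [P1→C gives 7>3; P3→Y gives 8>1]
(A,Q,X): not NE [P1→C gives 8>2; P2→R gives 6>1]
(A,Q,Y): not NE [P1→C gives 5>2; P2→R gives 9>4; P3→X gives 8>3]
(A,Q,Z): not NE [P1→D gives 8>4; P2→P gives 8>4; P3→X gives 8>3]
(A,R,X): not NE [P1→B gives 9>8; P3→Y gives 6>1]
(A,R,Y): not NE [P1→D gives 3>1]
(A,R,Z): not NE [P1→B gives 8>7; P2→P gives 8>2; P3→Y gives 6>5]
(B,P,X): not NE [P2→R gives 9>2; P3→Z gives 8>5]
(B,P,Y): not NE [P2→Q gives 5>4]
(B,P,Z): not NE [P1→C gives 7>3]
(B,Q,X): not NE [P1→C gives 8>5; P2→R gives 9>3; P3→Z gives 8>5]
(B,Q,Y): not NE [P1→C gives 5>1; P3→Z gives 8>3]
(B,Q,Z): not NE [P2→P gives 9>3]
(B,R,X): not NE [P3→Z gives 6>1]
(B,R,Y): not NE [P1→D gives 3>1; P2→Q gives 5>2; P3→Z gives 6>2]
(B,R,Z): not NE [P2→P gives 9>8]
(C,P,X): not NE [P2→R gives 9>6; P3→Z gives 6>2]
(C,P,Y): not NE [P1→B gives 9>6; P3→Z gives 6>4]
(C,P,Z): NE
(C,Q,X): not NE [P2→R gives 9>6]
(C,Q,Y): not NE [P2→P gives 9>2; P3→Z gives 2>0]
(C,Q,Z): not NE [P1→D gives 8>5; P2→R gives 8>2]
(C,R,X): not NE [P1→B gives 9>0; P3→Y gives 9>8]
(C,R,Y): not NE [P1→D gives 3>1; P2→P gives 9>2]
(C,R,Z): not NE [P1→B gives 8>5; P3→Y gives 9>7]
(D,P,X): not NE [P1→C gives 5>2; P2→Q gives 6>3]
(D,P,Y): not NE [P1→B gives 9>2; P3→X gives 4>2]
(D,P,Z): not NE [P1→C gives 7>5; P2→R gives 8>3; P3→X gives 4>2]
(D,Q,X): not NE [P1→C gives 8>2; P3→Z gives 9>6]
(D,Q,Y): not NE [P1→C gives 5>1; P2→P gives 7>3; P3→Z gives 9>8]
(D,Q,Z): NE
(D,R,X): not NE [P1→B gives 9>8; P2→Q gives 6>0]
(D,R,Y): not NE [P2→P gives 7>5]
(D,R,Z): not NE [P1→B gives 8>6]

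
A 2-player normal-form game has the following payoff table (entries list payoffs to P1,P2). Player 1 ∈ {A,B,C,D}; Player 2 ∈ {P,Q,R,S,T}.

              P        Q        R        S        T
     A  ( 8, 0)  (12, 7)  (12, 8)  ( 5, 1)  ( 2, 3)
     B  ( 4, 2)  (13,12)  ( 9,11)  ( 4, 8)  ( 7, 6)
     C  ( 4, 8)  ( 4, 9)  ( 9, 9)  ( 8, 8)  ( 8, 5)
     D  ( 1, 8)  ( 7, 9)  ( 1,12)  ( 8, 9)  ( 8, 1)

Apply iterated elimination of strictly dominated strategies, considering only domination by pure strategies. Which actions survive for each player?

P2 drop P (Q beats it: A:7>0 B:12>2 C:9>8 D:9>8)
P2 drop S (R beats it: A:8>1 B:11>8 C:9>8 D:12>9)
P2 drop T (Q beats it: A:7>3 B:12>6 C:9>5 D:9>1)
P1 drop C (A beats it: Q:12>4 R:12>9)
P1 drop D (A beats it: Q:12>7 R:12>1)
P1→{A,B} P2→{Q,R}

IESDS → P1:{A,B} P2:{Q,R}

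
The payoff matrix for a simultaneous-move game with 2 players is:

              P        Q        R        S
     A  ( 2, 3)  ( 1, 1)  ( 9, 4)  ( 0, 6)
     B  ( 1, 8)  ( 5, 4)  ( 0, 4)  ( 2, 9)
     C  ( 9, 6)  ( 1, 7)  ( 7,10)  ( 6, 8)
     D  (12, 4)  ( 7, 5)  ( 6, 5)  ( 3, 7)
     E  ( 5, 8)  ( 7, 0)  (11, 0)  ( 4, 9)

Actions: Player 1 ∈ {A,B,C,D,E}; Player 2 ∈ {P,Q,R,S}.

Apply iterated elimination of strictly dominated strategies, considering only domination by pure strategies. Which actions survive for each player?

Remaining: P1:{C,E} P2:{R,S}

P1 drop A (E beats it: P:5>2 Q:7>1 R:11>9 S:4>0)
P1 drop B (D beats it: P:12>1 Q:7>5 R:6>0 S:3>2)
P2 drop P (S beats it: C:8>6 D:7>4 E:9>8)
P2 drop Q (S beats it: C:8>7 D:7>5 E:9>0)
P1 drop D (C beats it: R:7>6 S:6>3)
P1→{C,E} P2→{R,S}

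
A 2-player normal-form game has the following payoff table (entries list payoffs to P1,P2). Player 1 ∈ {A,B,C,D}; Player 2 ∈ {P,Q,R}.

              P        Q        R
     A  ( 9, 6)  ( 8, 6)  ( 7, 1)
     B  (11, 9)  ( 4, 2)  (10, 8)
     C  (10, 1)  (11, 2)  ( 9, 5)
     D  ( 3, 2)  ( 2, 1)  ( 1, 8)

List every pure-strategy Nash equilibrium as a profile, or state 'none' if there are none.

PSNE = {(B,P)}

(A,P): not NE [P1→B gives 11>9]
(A,Q): not NE [P1→C gives 11>8]
(A,R): not NE [P1→B gives 10>7; P2→Q gives 6>1]
(B,P): NE
(B,Q): not NE [P1→C gives 11>4; P2→P gives 9>2]
(B,R): not NE [P2→P gives 9>8]
(C,P): not NE [P1→B gives 11>10; P2→R gives 5>1]
(C,Q): not NE [P2→R gives 5>2]
(C,R): not NE [P1→B gives 10>9]
(D,P): not NE [P1→B gives 11>3; P2→R gives 8>2]
(D,Q): not NE [P1→C gives 11>2; P2→R gives 8>1]
(D,R): not NE [P1→B gives 10>1]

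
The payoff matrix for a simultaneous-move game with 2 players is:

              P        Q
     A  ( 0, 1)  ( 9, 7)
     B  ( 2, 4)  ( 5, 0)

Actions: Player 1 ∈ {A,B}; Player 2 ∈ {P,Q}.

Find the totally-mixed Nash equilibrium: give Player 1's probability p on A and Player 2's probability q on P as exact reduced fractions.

P1 indiff ⇒ q·0+(1-q)·9 = q·2+(1-q)·5 ⇒ q(-2) = (1-q)(-4) ⇒ q = 2/3
P2 indiff ⇒ p·1+(1-p)·4 = p·7+(1-p)·0 ⇒ p(-6) = (1-p)(-4) ⇒ p = 2/5

p=2/5, q=2/3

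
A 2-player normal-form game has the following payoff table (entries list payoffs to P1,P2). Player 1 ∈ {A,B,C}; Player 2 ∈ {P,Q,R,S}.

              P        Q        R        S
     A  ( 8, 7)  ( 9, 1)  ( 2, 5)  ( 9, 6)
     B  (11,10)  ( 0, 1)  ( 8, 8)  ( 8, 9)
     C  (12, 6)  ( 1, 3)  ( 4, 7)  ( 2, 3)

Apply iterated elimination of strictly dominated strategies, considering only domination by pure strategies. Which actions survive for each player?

P2 drop Q (P beats it: A:7>1 B:10>1 C:6>3)
P2 drop S (P beats it: A:7>6 B:10>9 C:6>3)
P1 drop A (B beats it: P:11>8 R:8>2)
P1→{B,C} P2→{P,R}

Remaining: P1:{B,C} P2:{P,R}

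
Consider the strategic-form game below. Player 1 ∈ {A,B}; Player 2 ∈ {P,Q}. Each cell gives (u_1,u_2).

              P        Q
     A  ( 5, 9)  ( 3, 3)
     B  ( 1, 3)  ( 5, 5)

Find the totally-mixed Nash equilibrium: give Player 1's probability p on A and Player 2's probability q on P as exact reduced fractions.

P1 indiff ⇒ q·5+(1-q)·3 = q·1+(1-q)·5 ⇒ q(4) = (1-q)(2) ⇒ q = 1/3
P2 indiff ⇒ p·9+(1-p)·3 = p·3+(1-p)·5 ⇒ p(6) = (1-p)(2) ⇒ p = 1/4

(p,q) = (1/4, 1/3)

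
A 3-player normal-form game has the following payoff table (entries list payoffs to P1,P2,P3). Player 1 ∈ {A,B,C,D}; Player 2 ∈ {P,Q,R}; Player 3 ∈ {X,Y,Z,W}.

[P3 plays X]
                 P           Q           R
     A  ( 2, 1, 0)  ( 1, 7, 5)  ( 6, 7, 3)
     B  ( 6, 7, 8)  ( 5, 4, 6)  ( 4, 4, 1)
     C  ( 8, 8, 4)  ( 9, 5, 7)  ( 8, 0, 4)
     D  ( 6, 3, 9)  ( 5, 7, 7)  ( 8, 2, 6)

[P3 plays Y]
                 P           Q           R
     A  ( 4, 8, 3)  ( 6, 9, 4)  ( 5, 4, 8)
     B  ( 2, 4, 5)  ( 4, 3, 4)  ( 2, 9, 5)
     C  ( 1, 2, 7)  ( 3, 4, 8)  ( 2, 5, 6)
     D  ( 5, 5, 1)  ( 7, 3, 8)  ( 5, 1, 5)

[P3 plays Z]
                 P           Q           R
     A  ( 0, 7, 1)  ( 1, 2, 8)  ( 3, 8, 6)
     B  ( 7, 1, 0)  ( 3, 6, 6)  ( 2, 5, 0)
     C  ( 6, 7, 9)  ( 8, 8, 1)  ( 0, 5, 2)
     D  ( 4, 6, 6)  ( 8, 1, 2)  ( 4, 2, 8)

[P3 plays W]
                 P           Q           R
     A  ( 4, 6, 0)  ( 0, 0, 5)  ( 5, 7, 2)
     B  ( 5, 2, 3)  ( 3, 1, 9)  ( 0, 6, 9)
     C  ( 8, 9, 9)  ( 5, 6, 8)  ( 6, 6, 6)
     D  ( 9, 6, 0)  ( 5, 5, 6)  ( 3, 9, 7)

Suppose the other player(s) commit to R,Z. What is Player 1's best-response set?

argmax u_1 = {D}

u_1(A vs R,Z) = 3
u_1(B vs R,Z) = 2
u_1(C vs R,Z) = 0
u_1(D vs R,Z) = 4
max payoff 4 at {D}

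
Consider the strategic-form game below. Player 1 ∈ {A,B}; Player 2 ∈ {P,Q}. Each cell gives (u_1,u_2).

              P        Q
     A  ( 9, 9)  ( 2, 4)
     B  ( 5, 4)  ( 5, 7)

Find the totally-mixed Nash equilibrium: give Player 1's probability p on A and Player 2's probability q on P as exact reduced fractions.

P1 indiff ⇒ q·9+(1-q)·2 = q·5+(1-q)·5 ⇒ q(4) = (1-q)(3) ⇒ q = 3/7
P2 indiff ⇒ p·9+(1-p)·4 = p·4+(1-p)·7 ⇒ p(5) = (1-p)(3) ⇒ p = 3/8

P1 mixes 3/8 on A; P2 mixes 3/7 on P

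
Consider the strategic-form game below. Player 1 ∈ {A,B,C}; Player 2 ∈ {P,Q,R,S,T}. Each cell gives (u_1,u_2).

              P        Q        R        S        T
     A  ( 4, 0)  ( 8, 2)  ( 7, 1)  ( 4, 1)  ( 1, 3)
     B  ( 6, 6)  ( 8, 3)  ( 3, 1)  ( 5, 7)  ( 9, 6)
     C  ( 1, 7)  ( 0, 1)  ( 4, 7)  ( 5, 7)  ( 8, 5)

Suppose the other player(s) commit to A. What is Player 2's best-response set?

u_2(P vs A) = 0
u_2(Q vs A) = 2
u_2(R vs A) = 1
u_2(S vs A) = 1
u_2(T vs A) = 3
max payoff 3 at {T}

BR_2 = {T}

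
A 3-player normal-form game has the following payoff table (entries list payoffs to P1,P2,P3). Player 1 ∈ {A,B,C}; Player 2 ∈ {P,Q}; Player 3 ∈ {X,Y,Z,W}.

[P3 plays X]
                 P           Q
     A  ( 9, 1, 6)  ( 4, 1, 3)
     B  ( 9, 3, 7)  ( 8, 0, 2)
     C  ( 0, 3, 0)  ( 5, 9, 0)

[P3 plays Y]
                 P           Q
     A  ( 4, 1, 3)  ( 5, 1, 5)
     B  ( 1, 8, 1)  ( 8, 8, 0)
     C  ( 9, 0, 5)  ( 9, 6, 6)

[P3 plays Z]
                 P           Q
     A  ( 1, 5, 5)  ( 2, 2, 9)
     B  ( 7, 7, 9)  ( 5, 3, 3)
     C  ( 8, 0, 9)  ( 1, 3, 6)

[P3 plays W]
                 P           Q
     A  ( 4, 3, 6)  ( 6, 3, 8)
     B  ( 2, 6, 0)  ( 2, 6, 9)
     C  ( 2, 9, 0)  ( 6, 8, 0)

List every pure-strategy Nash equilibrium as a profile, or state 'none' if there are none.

PSNE = {(A,P,X), (A,P,W), (C,Q,Y)}

(A,P,X): NE
(A,P,Y): not NE [P1→C gives 9>4; P3→W gives 6>3]
(A,P,Z): not NE [P1→C gives 8>1; P3→W gives 6>5]
(A,P,W): NE
(A,Q,X): not NE [P1→B gives 8>4; P3→Z gives 9>3]
(A,Q,Y): not NE [P1→C gives 9>5; P3→Z gives 9>5]
(A,Q,Z): not NE [P1→B gives 5>2; P2→P gives 5>2]
(A,Q,W): not NE [P3→Z gives 9>8]
(B,P,X): not NE [P3→Z gives 9>7]
(B,P,Y): not NE [P1→C gives 9>1; P3→Z gives 9>1]
(B,P,Z): not NE [P1→C gives 8>7]
(B,P,W): not NE [P1→A gives 4>2; P3→Z gives 9>0]
(B,Q,X): not NE [P2→P gives 3>0; P3→W gives 9>2]
(B,Q,Y): not NE [P1→C gives 9>8; P3→W gives 9>0]
(B,Q,Z): not NE [P2→P gives 7>3; P3→W gives 9>3]
(B,Q,W): not NE [P1→C gives 6>2]
(C,P,X): not NE [P1→B gives 9>0; P2→Q gives 9>3; P3→Z gives 9>0]
(C,P,Y): not NE [P2→Q gives 6>0; P3→Z gives 9>5]
(C,P,Z): not NE [P2→Q gives 3>0]
(C,P,W): not NE [P1→A gives 4>2; P3→Z gives 9>0]
(C,Q,X): not NE [P1→B gives 8>5; P3→Z gives 6>0]
(C,Q,Y): NE
(C,Q,Z): not NE [P1→B gives 5>1]
(C,Q,W): not NE [P2→P gives 9>8; P3→Z gives 6>0]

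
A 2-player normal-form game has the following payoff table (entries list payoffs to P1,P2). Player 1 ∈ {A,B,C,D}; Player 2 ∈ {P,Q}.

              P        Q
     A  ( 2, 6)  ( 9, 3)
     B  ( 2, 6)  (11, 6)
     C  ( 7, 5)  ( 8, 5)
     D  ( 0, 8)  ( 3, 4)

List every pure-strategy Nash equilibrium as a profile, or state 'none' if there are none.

(A,P): not NE [P1→C gives 7>2]
(A,Q): not NE [P1→B gives 11>9; P2→P gives 6>3]
(B,P): not NE [P1→C gives 7>2]
(B,Q): NE
(C,P): NE
(C,Q): not NE [P1→B gives 11>8]
(D,P): not NE [P1→C gives 7>0]
(D,Q): not NE [P1→B gives 11>3; P2→P gives 8>4]

PSNE = {(B,Q), (C,P)}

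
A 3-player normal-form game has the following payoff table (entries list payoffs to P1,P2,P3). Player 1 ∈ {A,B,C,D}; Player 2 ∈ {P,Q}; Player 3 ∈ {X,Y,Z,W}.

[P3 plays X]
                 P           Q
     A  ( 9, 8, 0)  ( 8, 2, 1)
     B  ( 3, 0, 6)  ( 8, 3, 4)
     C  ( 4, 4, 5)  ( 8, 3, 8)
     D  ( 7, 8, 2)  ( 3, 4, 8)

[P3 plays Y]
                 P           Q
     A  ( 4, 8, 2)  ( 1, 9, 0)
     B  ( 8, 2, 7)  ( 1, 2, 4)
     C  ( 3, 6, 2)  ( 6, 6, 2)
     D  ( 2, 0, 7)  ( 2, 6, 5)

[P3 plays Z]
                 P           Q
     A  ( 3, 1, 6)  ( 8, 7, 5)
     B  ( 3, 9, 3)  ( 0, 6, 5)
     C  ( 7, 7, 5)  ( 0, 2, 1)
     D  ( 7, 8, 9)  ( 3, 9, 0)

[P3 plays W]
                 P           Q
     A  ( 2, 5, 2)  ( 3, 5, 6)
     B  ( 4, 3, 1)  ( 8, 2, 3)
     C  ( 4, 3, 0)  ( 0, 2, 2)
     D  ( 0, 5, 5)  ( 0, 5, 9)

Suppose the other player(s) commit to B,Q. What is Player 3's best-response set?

u_3(X vs B,Q) = 4
u_3(Y vs B,Q) = 4
u_3(Z vs B,Q) = 5
u_3(W vs B,Q) = 3
max payoff 5 at {Z}

P3 best: {Z}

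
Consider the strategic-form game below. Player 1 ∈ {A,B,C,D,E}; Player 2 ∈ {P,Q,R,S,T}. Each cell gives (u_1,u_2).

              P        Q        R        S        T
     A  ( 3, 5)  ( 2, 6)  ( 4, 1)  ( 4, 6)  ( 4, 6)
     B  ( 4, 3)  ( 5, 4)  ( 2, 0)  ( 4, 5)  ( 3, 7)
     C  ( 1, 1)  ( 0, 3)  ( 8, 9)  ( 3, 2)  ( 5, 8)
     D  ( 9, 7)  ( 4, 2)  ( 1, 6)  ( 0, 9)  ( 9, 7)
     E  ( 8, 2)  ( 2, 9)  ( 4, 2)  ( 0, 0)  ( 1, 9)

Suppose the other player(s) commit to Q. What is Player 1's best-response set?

u_1(A vs Q) = 2
u_1(B vs Q) = 5
u_1(C vs Q) = 0
u_1(D vs Q) = 4
u_1(E vs Q) = 2
max payoff 5 at {B}

BR_1 = {B}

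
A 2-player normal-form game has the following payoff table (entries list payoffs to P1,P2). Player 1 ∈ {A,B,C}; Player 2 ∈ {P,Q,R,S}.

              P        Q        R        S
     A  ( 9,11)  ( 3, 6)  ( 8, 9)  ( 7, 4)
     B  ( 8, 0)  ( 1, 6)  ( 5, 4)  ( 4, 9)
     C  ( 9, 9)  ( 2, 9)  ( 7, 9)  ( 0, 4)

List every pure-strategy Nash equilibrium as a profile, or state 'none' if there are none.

Nash profiles: (A,P), (C,P)

(A,P): NE
(A,Q): not NE [P2→P gives 11>6]
(A,R): not NE [P2→P gives 11>9]
(A,S): not NE [P2→P gives 11>4]
(B,P): not NE [P1→C gives 9>8; P2→S gives 9>0]
(B,Q): not NE [P1→A gives 3>1; P2→S gives 9>6]
(B,R): not NE [P1→A gives 8>5; P2→S gives 9>4]
(B,S): not NE [P1→A gives 7>4]
(C,P): NE
(C,Q): not NE [P1→A gives 3>2]
(C,R): not NE [P1→A gives 8>7]
(C,S): not NE [P1→A gives 7>0; P2→R gives 9>4]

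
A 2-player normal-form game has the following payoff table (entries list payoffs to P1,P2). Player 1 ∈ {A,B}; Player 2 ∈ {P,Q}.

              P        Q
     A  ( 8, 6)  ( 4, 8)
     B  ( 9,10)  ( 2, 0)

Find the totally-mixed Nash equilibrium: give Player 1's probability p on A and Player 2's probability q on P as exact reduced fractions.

P1 indiff ⇒ q·8+(1-q)·4 = q·9+(1-q)·2 ⇒ q(-1) = (1-q)(-2) ⇒ q = 2/3
P2 indiff ⇒ p·6+(1-p)·10 = p·8+(1-p)·0 ⇒ p(-2) = (1-p)(-10) ⇒ p = 5/6

P1 mixes 5/6 on A; P2 mixes 2/3 on P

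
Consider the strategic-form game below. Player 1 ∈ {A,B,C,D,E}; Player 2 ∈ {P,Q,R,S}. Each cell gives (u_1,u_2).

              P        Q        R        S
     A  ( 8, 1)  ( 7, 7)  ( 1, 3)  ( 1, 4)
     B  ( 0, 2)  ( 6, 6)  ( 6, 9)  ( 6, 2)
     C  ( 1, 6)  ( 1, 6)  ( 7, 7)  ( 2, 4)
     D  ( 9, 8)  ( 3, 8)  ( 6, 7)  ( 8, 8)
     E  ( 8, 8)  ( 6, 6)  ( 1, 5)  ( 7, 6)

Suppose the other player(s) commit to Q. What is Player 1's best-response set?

BR_1 = {A}

u_1(A vs Q) = 7
u_1(B vs Q) = 6
u_1(C vs Q) = 1
u_1(D vs Q) = 3
u_1(E vs Q) = 6
max payoff 7 at {A}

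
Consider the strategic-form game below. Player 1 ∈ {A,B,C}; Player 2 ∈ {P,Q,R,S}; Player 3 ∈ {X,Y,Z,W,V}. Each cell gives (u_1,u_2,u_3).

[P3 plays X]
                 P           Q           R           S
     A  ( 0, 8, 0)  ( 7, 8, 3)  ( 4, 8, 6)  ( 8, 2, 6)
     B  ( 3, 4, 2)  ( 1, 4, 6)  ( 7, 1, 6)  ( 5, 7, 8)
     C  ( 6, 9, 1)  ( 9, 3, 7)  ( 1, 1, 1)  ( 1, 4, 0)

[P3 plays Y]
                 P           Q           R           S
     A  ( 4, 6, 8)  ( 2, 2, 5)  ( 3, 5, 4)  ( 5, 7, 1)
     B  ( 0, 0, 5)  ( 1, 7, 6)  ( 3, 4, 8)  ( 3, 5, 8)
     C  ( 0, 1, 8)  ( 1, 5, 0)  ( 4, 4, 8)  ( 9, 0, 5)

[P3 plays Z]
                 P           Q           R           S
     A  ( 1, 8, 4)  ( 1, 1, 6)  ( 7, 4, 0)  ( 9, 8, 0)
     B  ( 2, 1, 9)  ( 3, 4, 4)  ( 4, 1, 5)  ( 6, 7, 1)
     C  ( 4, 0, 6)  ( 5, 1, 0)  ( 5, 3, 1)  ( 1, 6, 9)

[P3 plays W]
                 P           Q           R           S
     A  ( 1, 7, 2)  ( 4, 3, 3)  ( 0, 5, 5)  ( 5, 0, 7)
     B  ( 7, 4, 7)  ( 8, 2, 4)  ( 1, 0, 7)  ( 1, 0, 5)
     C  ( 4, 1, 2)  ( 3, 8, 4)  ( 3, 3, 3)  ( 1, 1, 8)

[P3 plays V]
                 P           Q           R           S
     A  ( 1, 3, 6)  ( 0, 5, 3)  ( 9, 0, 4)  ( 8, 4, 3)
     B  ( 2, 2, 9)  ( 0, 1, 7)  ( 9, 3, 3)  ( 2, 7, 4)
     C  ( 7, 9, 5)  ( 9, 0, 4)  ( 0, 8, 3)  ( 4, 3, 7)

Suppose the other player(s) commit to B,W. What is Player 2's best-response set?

u_2(P vs B,W) = 4
u_2(Q vs B,W) = 2
u_2(R vs B,W) = 0
u_2(S vs B,W) = 0
max payoff 4 at {P}

argmax u_2 = {P}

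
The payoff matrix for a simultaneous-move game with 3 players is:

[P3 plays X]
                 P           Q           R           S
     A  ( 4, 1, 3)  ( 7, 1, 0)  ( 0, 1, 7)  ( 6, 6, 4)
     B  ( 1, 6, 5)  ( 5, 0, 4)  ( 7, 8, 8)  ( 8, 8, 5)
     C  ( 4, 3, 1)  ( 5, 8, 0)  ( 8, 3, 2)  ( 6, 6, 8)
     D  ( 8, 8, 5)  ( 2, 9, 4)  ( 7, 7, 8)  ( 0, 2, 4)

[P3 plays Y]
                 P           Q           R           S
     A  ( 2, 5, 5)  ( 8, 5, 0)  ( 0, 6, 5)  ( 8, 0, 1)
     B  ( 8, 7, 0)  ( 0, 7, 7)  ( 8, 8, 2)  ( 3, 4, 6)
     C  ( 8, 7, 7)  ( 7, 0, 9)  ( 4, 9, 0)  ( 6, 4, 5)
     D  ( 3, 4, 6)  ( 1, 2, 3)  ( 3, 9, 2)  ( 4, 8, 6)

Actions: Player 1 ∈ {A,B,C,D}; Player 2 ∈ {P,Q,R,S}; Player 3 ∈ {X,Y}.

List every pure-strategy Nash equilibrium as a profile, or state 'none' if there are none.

PSNE: ∅

(A,P,X): not NE [P1→D gives 8>4; P2→S gives 6>1; P3→Y gives 5>3]
(A,P,Y): not NE [P1→C gives 8>2; P2→R gives 6>5]
(A,Q,X): not NE [P2→S gives 6>1]
(A,Q,Y): not NE [P2→R gives 6>5]
(A,R,X): not NE [P1→C gives 8>0; P2→S gives 6>1]
(A,R,Y): not NE [P1→B gives 8>0; P3→X gives 7>5]
(A,S,X): not NE [P1→B gives 8>6]
(A,S,Y): not NE [P2→R gives 6>0; P3→X gives 4>1]
(B,P,X): not NE [P1→D gives 8>1; P2→S gives 8>6]
(B,P,Y): not NE [P2→R gives 8>7; P3→X gives 5>0]
(B,Q,X): not NE [P1→A gives 7>5; P2→S gives 8>0; P3→Y gives 7>4]
(B,Q,Y): not NE [P1→A gives 8>0; P2→R gives 8>7]
(B,R,X): not NE [P1→C gives 8>7]
(B,R,Y): not NE [P3→X gives 8>2]
(B,S,X): not NE [P3→Y gives 6>5]
(B,S,Y): not NE [P1→A gives 8>3; P2→R gives 8>4]
(C,P,X): not NE [P1→D gives 8>4; P2→Q gives 8>3; P3→Y gives 7>1]
(C,P,Y): not NE [P2→R gives 9>7]
(C,Q,X): not NE [P1→A gives 7>5; P3→Y gives 9>0]
(C,Q,Y): not NE [P1→A gives 8>7; P2→R gives 9>0]
(C,R,X): not NE [P2→Q gives 8>3]
(C,R,Y): not NE [P1→B gives 8>4; P3→X gives 2>0]
(C,S,X): not NE [P1→B gives 8>6; P2→Q gives 8>6]
(C,S,Y): not NE [P1→A gives 8>6; P2→R gives 9>4; P3→X gives 8>5]
(D,P,X): not NE [P2→Q gives 9>8; P3→Y gives 6>5]
(D,P,Y): not NE [P1→C gives 8>3; P2→R gives 9>4]
(D,Q,X): not NE [P1→A gives 7>2]
(D,Q,Y): not NE [P1→A gives 8>1; P2→R gives 9>2; P3→X gives 4>3]
(D,R,X): not NE [P1→C gives 8>7; P2→Q gives 9>7]
(D,R,Y): not NE [P1→B gives 8>3; P3→X gives 8>2]
(D,S,X): not NE [P1→B gives 8>0; P2→Q gives 9>2; P3→Y gives 6>4]
(D,S,Y): not NE [P1→A gives 8>4; P2→R gives 9>8]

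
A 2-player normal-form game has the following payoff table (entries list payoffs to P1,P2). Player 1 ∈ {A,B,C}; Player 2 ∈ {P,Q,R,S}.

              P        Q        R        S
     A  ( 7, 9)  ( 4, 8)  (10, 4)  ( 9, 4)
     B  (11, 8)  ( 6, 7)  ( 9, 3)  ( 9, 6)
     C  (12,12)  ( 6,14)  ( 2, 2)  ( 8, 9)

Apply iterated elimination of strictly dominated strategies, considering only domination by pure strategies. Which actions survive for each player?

P2 drop R (P beats it: A:9>4 B:8>3 C:12>2)
P2 drop S (P beats it: A:9>4 B:8>6 C:12>9)
P1 drop A (B beats it: P:11>7 Q:6>4)
P1→{B,C} P2→{P,Q}

Remaining: P1:{B,C} P2:{P,Q}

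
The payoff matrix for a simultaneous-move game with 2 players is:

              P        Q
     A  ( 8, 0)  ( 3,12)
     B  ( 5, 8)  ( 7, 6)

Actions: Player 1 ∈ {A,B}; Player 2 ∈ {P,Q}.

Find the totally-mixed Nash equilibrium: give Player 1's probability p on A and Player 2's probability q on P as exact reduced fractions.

P1 indiff ⇒ q·8+(1-q)·3 = q·5+(1-q)·7 ⇒ q(3) = (1-q)(4) ⇒ q = 4/7
P2 indiff ⇒ p·0+(1-p)·8 = p·12+(1-p)·6 ⇒ p(-12) = (1-p)(-2) ⇒ p = 1/7

P1 mixes 1/7 on A; P2 mixes 4/7 on P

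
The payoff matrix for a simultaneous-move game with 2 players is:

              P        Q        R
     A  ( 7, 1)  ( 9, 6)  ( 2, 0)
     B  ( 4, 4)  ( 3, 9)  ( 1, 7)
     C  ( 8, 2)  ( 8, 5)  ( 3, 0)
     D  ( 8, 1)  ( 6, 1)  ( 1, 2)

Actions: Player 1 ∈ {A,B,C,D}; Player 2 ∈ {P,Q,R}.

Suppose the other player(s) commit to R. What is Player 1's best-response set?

P1 best: {C}

u_1(A vs R) = 2
u_1(B vs R) = 1
u_1(C vs R) = 3
u_1(D vs R) = 1
max payoff 3 at {C}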